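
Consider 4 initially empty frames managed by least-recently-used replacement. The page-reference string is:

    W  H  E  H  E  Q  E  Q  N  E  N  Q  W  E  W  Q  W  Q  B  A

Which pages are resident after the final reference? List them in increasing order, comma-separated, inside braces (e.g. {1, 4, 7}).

W → miss, frames [W]
H → miss, frames [W, H]
E → miss, frames [W, H, E]
H → hit
E → hit
Q → miss, frames [W, H, E, Q]
E → hit
Q → hit
N → miss, evict W, frames [H, E, Q, N]
E → hit
N → hit
Q → hit
W → miss, evict H, frames [E, N, Q, W]
E → hit
W → hit
Q → hit
W → hit
Q → hit
B → miss, evict N, frames [E, W, Q, B]
A → miss, evict E, frames [W, Q, B, A]

{A, B, Q, W}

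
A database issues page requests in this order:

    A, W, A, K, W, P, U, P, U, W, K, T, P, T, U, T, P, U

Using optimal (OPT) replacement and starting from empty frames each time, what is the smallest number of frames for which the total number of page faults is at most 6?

4

f=1: 18 faults
f=2: 10 faults
f=3: 7 faults
f=4: 6 faults
f=5: 6 faults
f=6: 6 faults
Smallest f with faults ≤ 6 is 4.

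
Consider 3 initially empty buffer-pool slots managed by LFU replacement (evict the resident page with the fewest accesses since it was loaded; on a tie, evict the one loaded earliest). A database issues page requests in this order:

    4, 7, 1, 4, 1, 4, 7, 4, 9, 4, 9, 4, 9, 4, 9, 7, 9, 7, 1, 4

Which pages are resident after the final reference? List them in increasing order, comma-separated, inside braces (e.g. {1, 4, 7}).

{1, 4, 9}

4: miss, frames {4}
7: miss, frames {4,7}
1: miss, frames {4,7,1}
4: hit
1: hit
4: hit
7: hit
4: hit
9: miss, evict 7, frames {4,1,9}
4: hit
9: hit
4: hit
9: hit
4: hit
9: hit
7: miss, evict 1, frames {4,9,7}
9: hit
7: hit
1: miss, evict 7, frames {4,9,1}
4: hit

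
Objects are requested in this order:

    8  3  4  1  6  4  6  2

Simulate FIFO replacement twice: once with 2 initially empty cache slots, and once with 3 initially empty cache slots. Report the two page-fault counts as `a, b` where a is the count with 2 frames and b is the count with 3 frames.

7, 6

2 frames: F F F F F F . F → 7 faults.
3 frames: F F F F F . . F → 6 faults.
6 < 7: adding a frame reduced faults, as is typical.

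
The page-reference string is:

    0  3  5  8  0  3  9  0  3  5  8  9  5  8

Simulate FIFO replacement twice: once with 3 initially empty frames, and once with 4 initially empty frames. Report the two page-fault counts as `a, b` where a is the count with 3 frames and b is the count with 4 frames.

9, 10

3 frames: F F F F F F F . . F F . . . → 9 faults.
4 frames: F F F F . . F F F F F F . . → 10 faults.
10 > 9: adding a frame increased faults — Belady's anomaly.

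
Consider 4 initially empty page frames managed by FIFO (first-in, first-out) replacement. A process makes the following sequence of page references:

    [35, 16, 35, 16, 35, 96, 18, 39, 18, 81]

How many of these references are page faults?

35: fault, frames [35]
16: fault, frames [35, 16]
35: hit
16: hit
35: hit
96: fault, frames [35, 16, 96]
18: fault, frames [35, 16, 96, 18]
39: fault, evict 35, frames [16, 96, 18, 39]
18: hit
81: fault, evict 16, frames [96, 18, 39, 81]
Page faults: 6.

6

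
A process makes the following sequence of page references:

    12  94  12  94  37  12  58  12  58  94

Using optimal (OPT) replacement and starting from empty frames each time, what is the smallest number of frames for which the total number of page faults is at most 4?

f=1: 10 faults
f=2: 5 faults
f=3: 4 faults
f=4: 4 faults
Smallest f with faults ≤ 4 is 3.

3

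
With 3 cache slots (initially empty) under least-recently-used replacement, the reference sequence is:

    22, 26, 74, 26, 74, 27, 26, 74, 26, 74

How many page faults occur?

22: fault, frames [22]
26: fault, frames [22, 26]
74: fault, frames [22, 26, 74]
26: hit
74: hit
27: fault, evict 22, frames [26, 74, 27]
26: hit
74: hit
26: hit
74: hit
Page faults: 4.

4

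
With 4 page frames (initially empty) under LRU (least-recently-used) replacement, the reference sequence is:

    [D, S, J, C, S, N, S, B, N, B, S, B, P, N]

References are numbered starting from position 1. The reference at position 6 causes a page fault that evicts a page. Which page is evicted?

pos 1: D → fault, frames {D}
pos 2: S → fault, frames {D,S}
pos 3: J → fault, frames {D,S,J}
pos 4: C → fault, frames {D,S,J,C}
pos 5: S → hit
pos 6: N → fault, evict D, frames {J,C,S,N}
At position 6, page D is evicted.

D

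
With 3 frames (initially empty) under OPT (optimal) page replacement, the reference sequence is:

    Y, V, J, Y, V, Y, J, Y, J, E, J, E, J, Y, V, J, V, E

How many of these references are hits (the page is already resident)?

13

Y → miss, frames (Y)
V → miss, frames (Y V)
J → miss, frames (Y V J)
Y → hit
V → hit
Y → hit
J → hit
Y → hit
J → hit
E → miss, evict V, frames (Y J E)
J → hit
E → hit
J → hit
Y → hit
V → miss, evict Y, frames (J E V)
J → hit
V → hit
E → hit
Hits: 13.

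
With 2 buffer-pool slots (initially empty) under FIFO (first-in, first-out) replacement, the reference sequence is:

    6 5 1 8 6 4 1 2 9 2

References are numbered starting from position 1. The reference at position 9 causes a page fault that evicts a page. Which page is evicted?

1

pos 1: 6 -> miss, frames {6}
pos 2: 5 -> miss, frames {6,5}
pos 3: 1 -> miss, evict 6, frames {5,1}
pos 4: 8 -> miss, evict 5, frames {1,8}
pos 5: 6 -> miss, evict 1, frames {8,6}
pos 6: 4 -> miss, evict 8, frames {6,4}
pos 7: 1 -> miss, evict 6, frames {4,1}
pos 8: 2 -> miss, evict 4, frames {1,2}
pos 9: 9 -> miss, evict 1, frames {2,9}
At position 9, page 1 is evicted.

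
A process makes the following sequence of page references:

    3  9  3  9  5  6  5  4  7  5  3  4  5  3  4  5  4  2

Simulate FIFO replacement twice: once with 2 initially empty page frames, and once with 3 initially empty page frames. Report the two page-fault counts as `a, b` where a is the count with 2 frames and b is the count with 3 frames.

2 frames: F F . . F F . F F F F F F F F F . F → 14 faults.
3 frames: F F . . F F . F F F F F . . . . . F → 10 faults.
10 < 14: adding a frame reduced faults, as is typical.

14, 10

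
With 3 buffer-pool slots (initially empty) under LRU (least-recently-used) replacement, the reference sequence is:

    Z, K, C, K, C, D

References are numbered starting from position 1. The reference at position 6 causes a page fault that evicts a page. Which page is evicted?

Z

pos 1: Z: miss, frames (Z)
pos 2: K: miss, frames (Z K)
pos 3: C: miss, frames (Z K C)
pos 4: K: hit
pos 5: C: hit
pos 6: D: miss, evict Z, frames (K C D)
At position 6, page Z is evicted.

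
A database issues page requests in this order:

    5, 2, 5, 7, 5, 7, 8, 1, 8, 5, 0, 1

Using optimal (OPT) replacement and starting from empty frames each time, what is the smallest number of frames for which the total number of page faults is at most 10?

f=1: 12 faults
f=2: 7 faults
f=3: 6 faults
f=4: 6 faults
f=5: 6 faults
f=6: 6 faults
Smallest f with faults ≤ 10 is 2.

2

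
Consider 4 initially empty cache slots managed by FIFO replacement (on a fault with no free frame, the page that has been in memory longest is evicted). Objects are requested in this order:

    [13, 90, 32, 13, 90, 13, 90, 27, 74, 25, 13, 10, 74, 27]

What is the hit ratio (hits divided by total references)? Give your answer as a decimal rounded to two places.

13 -> fault, frames (13)
90 -> fault, frames (13 90)
32 -> fault, frames (13 90 32)
13 -> hit
90 -> hit
13 -> hit
90 -> hit
27 -> fault, frames (13 90 32 27)
74 -> fault, evict 13, frames (90 32 27 74)
25 -> fault, evict 90, frames (32 27 74 25)
13 -> fault, evict 32, frames (27 74 25 13)
10 -> fault, evict 27, frames (74 25 13 10)
74 -> hit
27 -> fault, evict 74, frames (25 13 10 27)
Hits: 5 of 14 references → 5/14 = 0.3571.

0.36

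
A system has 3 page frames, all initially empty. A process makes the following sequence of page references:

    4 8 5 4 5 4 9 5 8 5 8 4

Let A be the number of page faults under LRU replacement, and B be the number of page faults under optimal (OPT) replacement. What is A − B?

Under LRU: F F F . . . F . F . . F → 6 faults.
Under OPT: F F F . . . F . . . . F → 5 faults.
A − B = 6 − 5 = 1.

1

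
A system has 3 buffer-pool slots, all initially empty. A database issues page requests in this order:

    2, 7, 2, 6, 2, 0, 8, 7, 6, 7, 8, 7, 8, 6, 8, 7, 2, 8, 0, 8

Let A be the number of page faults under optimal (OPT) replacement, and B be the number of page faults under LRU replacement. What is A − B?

Under OPT: F F . F . F F . . . . . . . . . F . F . → 7 faults.
Under LRU: F F . F . F F F F . . . . . . . F . F . → 9 faults.
A − B = 7 − 9 = -2.

-2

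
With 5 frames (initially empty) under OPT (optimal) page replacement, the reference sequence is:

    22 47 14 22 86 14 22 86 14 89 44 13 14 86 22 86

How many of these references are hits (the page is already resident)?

22 -> miss, frames [22]
47 -> miss, frames [22, 47]
14 -> miss, frames [22, 47, 14]
22 -> hit
86 -> miss, frames [22, 47, 14, 86]
14 -> hit
22 -> hit
86 -> hit
14 -> hit
89 -> miss, frames [22, 47, 14, 86, 89]
44 -> miss, evict 89, frames [22, 47, 14, 86, 44]
13 -> miss, evict 44, frames [22, 47, 14, 86, 13]
14 -> hit
86 -> hit
22 -> hit
86 -> hit
Hits: 9.

9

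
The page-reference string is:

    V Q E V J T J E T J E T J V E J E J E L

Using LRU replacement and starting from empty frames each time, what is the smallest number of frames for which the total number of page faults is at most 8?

f=1: 20 faults
f=2: 16 faults
f=3: 9 faults
f=4: 6 faults
f=5: 6 faults
f=6: 6 faults
Smallest f with faults ≤ 8 is 4.

4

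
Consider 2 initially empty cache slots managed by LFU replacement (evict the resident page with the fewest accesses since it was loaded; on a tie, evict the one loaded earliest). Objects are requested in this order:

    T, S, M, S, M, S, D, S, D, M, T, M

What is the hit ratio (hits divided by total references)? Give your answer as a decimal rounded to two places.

T → miss, frames (T)
S → miss, frames (T S)
M → miss, evict T, frames (S M)
S → hit
M → hit
S → hit
D → miss, evict M, frames (S D)
S → hit
D → hit
M → miss, evict D, frames (S M)
T → miss, evict M, frames (S T)
M → miss, evict T, frames (S M)
Hits: 5 of 12 references → 5/12 = 0.4167.

0.42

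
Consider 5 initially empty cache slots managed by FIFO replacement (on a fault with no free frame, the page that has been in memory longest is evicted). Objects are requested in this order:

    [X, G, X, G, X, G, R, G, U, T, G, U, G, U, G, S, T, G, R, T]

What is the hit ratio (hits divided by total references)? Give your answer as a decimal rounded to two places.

0.70

X → fault, frames [X]
G → fault, frames [X, G]
X → hit
G → hit
X → hit
G → hit
R → fault, frames [X, G, R]
G → hit
U → fault, frames [X, G, R, U]
T → fault, frames [X, G, R, U, T]
G → hit
U → hit
G → hit
U → hit
G → hit
S → fault, evict X, frames [G, R, U, T, S]
T → hit
G → hit
R → hit
T → hit
Hits: 14 of 20 references → 14/20 = 0.7000.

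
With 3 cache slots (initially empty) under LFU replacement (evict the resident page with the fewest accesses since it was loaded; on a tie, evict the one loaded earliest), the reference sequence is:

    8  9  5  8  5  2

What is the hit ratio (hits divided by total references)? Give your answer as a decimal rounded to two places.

0.33

8 -> fault, frames (8)
9 -> fault, frames (8 9)
5 -> fault, frames (8 9 5)
8 -> hit
5 -> hit
2 -> fault, evict 9, frames (8 5 2)
Hits: 2 of 6 references → 2/6 = 0.3333.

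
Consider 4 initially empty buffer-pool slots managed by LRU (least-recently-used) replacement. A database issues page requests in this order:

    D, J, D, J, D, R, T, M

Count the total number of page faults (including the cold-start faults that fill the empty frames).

5

D: fault, frames {D}
J: fault, frames {D,J}
D: hit
J: hit
D: hit
R: fault, frames {J,D,R}
T: fault, frames {J,D,R,T}
M: fault, evict J, frames {D,R,T,M}
Page faults: 5.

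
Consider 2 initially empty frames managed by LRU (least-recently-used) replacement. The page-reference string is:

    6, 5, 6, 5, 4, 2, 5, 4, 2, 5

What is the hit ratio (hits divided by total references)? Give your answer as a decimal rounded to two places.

0.20

6: fault, frames (6)
5: fault, frames (6 5)
6: hit
5: hit
4: fault, evict 6, frames (5 4)
2: fault, evict 5, frames (4 2)
5: fault, evict 4, frames (2 5)
4: fault, evict 2, frames (5 4)
2: fault, evict 5, frames (4 2)
5: fault, evict 4, frames (2 5)
Hits: 2 of 10 references → 2/10 = 0.2000.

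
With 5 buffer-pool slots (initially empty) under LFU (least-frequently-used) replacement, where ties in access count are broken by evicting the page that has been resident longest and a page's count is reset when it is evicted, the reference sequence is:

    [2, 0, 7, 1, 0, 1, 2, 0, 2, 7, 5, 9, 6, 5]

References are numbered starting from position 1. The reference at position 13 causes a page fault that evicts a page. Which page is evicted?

9

pos 1: 2: fault, frames [2]
pos 2: 0: fault, frames [2, 0]
pos 3: 7: fault, frames [2, 0, 7]
pos 4: 1: fault, frames [2, 0, 7, 1]
pos 5: 0: hit
pos 6: 1: hit
pos 7: 2: hit
pos 8: 0: hit
pos 9: 2: hit
pos 10: 7: hit
pos 11: 5: fault, frames [2, 0, 7, 1, 5]
pos 12: 9: fault, evict 5, frames [2, 0, 7, 1, 9]
pos 13: 6: fault, evict 9, frames [2, 0, 7, 1, 6]
At position 13, page 9 is evicted.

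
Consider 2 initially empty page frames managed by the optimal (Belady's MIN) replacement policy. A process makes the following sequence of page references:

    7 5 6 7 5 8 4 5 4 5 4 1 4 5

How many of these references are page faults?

7 -> fault, frames {7}
5 -> fault, frames {7,5}
6 -> fault, evict 5, frames {7,6}
7 -> hit
5 -> fault, evict 6, frames {7,5}
8 -> fault, evict 7, frames {5,8}
4 -> fault, evict 8, frames {5,4}
5 -> hit
4 -> hit
5 -> hit
4 -> hit
1 -> fault, evict 5, frames {4,1}
4 -> hit
5 -> fault, evict 1, frames {4,5}
Page faults: 8.

8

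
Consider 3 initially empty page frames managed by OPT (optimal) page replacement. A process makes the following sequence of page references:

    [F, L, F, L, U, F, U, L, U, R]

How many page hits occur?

F → fault, frames {F}
L → fault, frames {F,L}
F → hit
L → hit
U → fault, frames {F,L,U}
F → hit
U → hit
L → hit
U → hit
R → fault, evict U, frames {F,L,R}
Hits: 6.

6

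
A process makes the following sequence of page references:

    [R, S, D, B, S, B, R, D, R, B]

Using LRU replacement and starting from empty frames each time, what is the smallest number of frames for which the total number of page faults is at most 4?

4

f=1: 10 faults
f=2: 8 faults
f=3: 6 faults
f=4: 4 faults
Smallest f with faults ≤ 4 is 4.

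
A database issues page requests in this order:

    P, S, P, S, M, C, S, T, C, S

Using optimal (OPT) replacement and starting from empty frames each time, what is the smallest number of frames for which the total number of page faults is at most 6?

2

f=1: 10 faults
f=2: 6 faults
f=3: 5 faults
f=4: 5 faults
f=5: 5 faults
Smallest f with faults ≤ 6 is 2.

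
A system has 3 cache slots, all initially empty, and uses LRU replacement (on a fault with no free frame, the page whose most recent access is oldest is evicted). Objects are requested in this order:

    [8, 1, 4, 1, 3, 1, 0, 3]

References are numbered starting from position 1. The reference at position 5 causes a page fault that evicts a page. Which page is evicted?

pos 1: 8 -> fault, frames {8}
pos 2: 1 -> fault, frames {8,1}
pos 3: 4 -> fault, frames {8,1,4}
pos 4: 1 -> hit
pos 5: 3 -> fault, evict 8, frames {4,1,3}
At position 5, page 8 is evicted.

8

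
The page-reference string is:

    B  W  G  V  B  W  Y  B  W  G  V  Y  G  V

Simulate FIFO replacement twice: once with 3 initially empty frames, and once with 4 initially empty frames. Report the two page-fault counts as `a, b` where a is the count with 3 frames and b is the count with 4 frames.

9, 10

3 frames: F F F F F F F . . F F . . . → 9 faults.
4 frames: F F F F . . F F F F F F . . → 10 faults.
10 > 9: adding a frame increased faults — Belady's anomaly.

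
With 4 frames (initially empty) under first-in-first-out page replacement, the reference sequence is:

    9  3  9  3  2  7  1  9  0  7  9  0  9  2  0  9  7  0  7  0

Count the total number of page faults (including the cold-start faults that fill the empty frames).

9: fault, frames {9}
3: fault, frames {9,3}
9: hit
3: hit
2: fault, frames {9,3,2}
7: fault, frames {9,3,2,7}
1: fault, evict 9, frames {3,2,7,1}
9: fault, evict 3, frames {2,7,1,9}
0: fault, evict 2, frames {7,1,9,0}
7: hit
9: hit
0: hit
9: hit
2: fault, evict 7, frames {1,9,0,2}
0: hit
9: hit
7: fault, evict 1, frames {9,0,2,7}
0: hit
7: hit
0: hit
Page faults: 9.

9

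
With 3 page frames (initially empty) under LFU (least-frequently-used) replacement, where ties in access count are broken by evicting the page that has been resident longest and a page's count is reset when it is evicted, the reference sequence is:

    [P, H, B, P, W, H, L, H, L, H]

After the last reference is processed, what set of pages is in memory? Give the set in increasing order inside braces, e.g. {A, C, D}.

P -> fault, frames (P)
H -> fault, frames (P H)
B -> fault, frames (P H B)
P -> hit
W -> fault, evict H, frames (P B W)
H -> fault, evict B, frames (P W H)
L -> fault, evict W, frames (P H L)
H -> hit
L -> hit
H -> hit

{H, L, P}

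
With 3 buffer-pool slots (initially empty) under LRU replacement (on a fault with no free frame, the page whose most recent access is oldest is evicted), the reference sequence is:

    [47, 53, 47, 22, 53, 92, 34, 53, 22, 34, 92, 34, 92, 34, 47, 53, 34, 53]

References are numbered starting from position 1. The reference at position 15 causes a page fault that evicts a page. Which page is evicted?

22

pos 1: 47 → fault, frames (47)
pos 2: 53 → fault, frames (47 53)
pos 3: 47 → hit
pos 4: 22 → fault, frames (53 47 22)
pos 5: 53 → hit
pos 6: 92 → fault, evict 47, frames (22 53 92)
pos 7: 34 → fault, evict 22, frames (53 92 34)
pos 8: 53 → hit
pos 9: 22 → fault, evict 92, frames (34 53 22)
pos 10: 34 → hit
pos 11: 92 → fault, evict 53, frames (22 34 92)
pos 12: 34 → hit
pos 13: 92 → hit
pos 14: 34 → hit
pos 15: 47 → fault, evict 22, frames (92 34 47)
At position 15, page 22 is evicted.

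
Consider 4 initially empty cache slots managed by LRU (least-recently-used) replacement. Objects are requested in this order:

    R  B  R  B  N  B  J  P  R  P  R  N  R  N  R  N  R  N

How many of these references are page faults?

R -> fault, frames (R)
B -> fault, frames (R B)
R -> hit
B -> hit
N -> fault, frames (R B N)
B -> hit
J -> fault, frames (R N B J)
P -> fault, evict R, frames (N B J P)
R -> fault, evict N, frames (B J P R)
P -> hit
R -> hit
N -> fault, evict B, frames (J P R N)
R -> hit
N -> hit
R -> hit
N -> hit
R -> hit
N -> hit
Page faults: 7.

7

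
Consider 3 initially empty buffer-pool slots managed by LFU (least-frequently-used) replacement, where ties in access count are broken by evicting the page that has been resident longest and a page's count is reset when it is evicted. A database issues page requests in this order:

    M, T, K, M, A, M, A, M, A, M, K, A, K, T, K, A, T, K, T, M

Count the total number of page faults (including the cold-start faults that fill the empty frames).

M -> fault, frames {M}
T -> fault, frames {M,T}
K -> fault, frames {M,T,K}
M -> hit
A -> fault, evict T, frames {M,K,A}
M -> hit
A -> hit
M -> hit
A -> hit
M -> hit
K -> hit
A -> hit
K -> hit
T -> fault, evict K, frames {M,A,T}
K -> fault, evict T, frames {M,A,K}
A -> hit
T -> fault, evict K, frames {M,A,T}
K -> fault, evict T, frames {M,A,K}
T -> fault, evict K, frames {M,A,T}
M -> hit
Page faults: 9.

9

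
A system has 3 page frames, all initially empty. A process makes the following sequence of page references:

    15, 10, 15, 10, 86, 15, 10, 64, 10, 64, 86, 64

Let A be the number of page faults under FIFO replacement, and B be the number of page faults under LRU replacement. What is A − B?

-1

Under FIFO: F F . . F . . F . . . . → 4 faults.
Under LRU: F F . . F . . F . . F . → 5 faults.
A − B = 4 − 5 = -1.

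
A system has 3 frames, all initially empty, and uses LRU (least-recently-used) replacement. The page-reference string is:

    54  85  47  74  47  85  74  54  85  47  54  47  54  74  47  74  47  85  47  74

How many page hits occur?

12

54: fault, frames {54}
85: fault, frames {54,85}
47: fault, frames {54,85,47}
74: fault, evict 54, frames {85,47,74}
47: hit
85: hit
74: hit
54: fault, evict 47, frames {85,74,54}
85: hit
47: fault, evict 74, frames {54,85,47}
54: hit
47: hit
54: hit
74: fault, evict 85, frames {47,54,74}
47: hit
74: hit
47: hit
85: fault, evict 54, frames {74,47,85}
47: hit
74: hit
Hits: 12.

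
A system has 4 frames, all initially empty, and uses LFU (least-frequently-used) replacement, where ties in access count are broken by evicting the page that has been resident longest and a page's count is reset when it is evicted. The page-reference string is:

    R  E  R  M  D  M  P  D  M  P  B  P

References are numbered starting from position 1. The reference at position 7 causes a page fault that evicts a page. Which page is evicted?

E

pos 1: R → fault, frames (R)
pos 2: E → fault, frames (R E)
pos 3: R → hit
pos 4: M → fault, frames (R E M)
pos 5: D → fault, frames (R E M D)
pos 6: M → hit
pos 7: P → fault, evict E, frames (R M D P)
At position 7, page E is evicted.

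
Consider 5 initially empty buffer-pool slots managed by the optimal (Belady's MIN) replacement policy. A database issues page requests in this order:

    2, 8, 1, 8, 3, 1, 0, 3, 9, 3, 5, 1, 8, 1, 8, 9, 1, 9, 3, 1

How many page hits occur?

13

2 -> miss, frames [2]
8 -> miss, frames [2, 8]
1 -> miss, frames [2, 8, 1]
8 -> hit
3 -> miss, frames [2, 8, 1, 3]
1 -> hit
0 -> miss, frames [2, 8, 1, 3, 0]
3 -> hit
9 -> miss, evict 0, frames [2, 8, 1, 3, 9]
3 -> hit
5 -> miss, evict 2, frames [8, 1, 3, 9, 5]
1 -> hit
8 -> hit
1 -> hit
8 -> hit
9 -> hit
1 -> hit
9 -> hit
3 -> hit
1 -> hit
Hits: 13.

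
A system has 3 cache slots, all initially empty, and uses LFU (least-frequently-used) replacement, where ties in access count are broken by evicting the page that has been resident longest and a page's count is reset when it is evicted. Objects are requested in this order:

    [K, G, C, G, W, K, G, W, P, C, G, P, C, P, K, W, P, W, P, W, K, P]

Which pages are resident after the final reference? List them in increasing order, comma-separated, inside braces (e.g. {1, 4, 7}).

{G, P, W}

K -> fault, frames {K}
G -> fault, frames {K,G}
C -> fault, frames {K,G,C}
G -> hit
W -> fault, evict K, frames {G,C,W}
K -> fault, evict C, frames {G,W,K}
G -> hit
W -> hit
P -> fault, evict K, frames {G,W,P}
C -> fault, evict P, frames {G,W,C}
G -> hit
P -> fault, evict C, frames {G,W,P}
C -> fault, evict P, frames {G,W,C}
P -> fault, evict C, frames {G,W,P}
K -> fault, evict P, frames {G,W,K}
W -> hit
P -> fault, evict K, frames {G,W,P}
W -> hit
P -> hit
W -> hit
K -> fault, evict P, frames {G,W,K}
P -> fault, evict K, frames {G,W,P}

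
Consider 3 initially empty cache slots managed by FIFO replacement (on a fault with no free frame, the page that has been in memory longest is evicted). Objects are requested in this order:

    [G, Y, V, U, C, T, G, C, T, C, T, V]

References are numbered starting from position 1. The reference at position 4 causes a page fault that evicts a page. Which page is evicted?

G

pos 1: G → fault, frames (G)
pos 2: Y → fault, frames (G Y)
pos 3: V → fault, frames (G Y V)
pos 4: U → fault, evict G, frames (Y V U)
At position 4, page G is evicted.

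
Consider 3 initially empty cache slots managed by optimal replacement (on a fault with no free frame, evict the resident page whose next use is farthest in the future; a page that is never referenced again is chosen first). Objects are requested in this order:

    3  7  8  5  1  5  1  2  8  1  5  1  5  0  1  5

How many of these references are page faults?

3 -> miss, frames (3)
7 -> miss, frames (3 7)
8 -> miss, frames (3 7 8)
5 -> miss, evict 7, frames (3 8 5)
1 -> miss, evict 3, frames (8 5 1)
5 -> hit
1 -> hit
2 -> miss, evict 5, frames (8 1 2)
8 -> hit
1 -> hit
5 -> miss, evict 2, frames (8 1 5)
1 -> hit
5 -> hit
0 -> miss, evict 8, frames (1 5 0)
1 -> hit
5 -> hit
Page faults: 8.

8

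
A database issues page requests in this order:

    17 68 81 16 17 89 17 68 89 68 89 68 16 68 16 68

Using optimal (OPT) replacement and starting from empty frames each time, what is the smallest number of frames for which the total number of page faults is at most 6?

3

f=1: 16 faults
f=2: 7 faults
f=3: 6 faults
f=4: 5 faults
f=5: 5 faults
Smallest f with faults ≤ 6 is 3.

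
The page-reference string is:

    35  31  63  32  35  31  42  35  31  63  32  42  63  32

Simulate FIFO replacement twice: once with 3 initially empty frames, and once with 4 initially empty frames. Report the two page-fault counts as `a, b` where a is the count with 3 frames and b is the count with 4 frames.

9, 10

3 frames: F F F F F F F . . F F . . . → 9 faults.
4 frames: F F F F . . F F F F F F . . → 10 faults.
10 > 9: adding a frame increased faults — Belady's anomaly.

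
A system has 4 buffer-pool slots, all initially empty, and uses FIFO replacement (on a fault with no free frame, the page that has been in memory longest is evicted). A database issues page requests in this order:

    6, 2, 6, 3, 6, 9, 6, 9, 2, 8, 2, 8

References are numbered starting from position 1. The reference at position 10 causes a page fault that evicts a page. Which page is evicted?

pos 1: 6 → miss, frames (6)
pos 2: 2 → miss, frames (6 2)
pos 3: 6 → hit
pos 4: 3 → miss, frames (6 2 3)
pos 5: 6 → hit
pos 6: 9 → miss, frames (6 2 3 9)
pos 7: 6 → hit
pos 8: 9 → hit
pos 9: 2 → hit
pos 10: 8 → miss, evict 6, frames (2 3 9 8)
At position 10, page 6 is evicted.

6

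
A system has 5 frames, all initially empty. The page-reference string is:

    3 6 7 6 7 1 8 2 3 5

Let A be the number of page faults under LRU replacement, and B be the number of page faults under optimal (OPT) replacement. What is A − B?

Under LRU: F F F . . F F F F F → 8 faults.
Under OPT: F F F . . F F F . F → 7 faults.
A − B = 8 − 7 = 1.

1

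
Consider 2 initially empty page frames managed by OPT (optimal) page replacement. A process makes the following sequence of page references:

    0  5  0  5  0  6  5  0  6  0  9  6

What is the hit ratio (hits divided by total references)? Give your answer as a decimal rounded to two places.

0.58

0 → fault, frames (0)
5 → fault, frames (0 5)
0 → hit
5 → hit
0 → hit
6 → fault, evict 0, frames (5 6)
5 → hit
0 → fault, evict 5, frames (6 0)
6 → hit
0 → hit
9 → fault, evict 0, frames (6 9)
6 → hit
Hits: 7 of 12 references → 7/12 = 0.5833.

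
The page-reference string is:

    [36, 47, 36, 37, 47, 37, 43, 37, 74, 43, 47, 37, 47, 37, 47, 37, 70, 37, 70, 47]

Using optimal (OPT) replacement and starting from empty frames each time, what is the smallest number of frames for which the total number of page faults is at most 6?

f=1: 20 faults
f=2: 9 faults
f=3: 7 faults
f=4: 6 faults
f=5: 6 faults
f=6: 6 faults
Smallest f with faults ≤ 6 is 4.

4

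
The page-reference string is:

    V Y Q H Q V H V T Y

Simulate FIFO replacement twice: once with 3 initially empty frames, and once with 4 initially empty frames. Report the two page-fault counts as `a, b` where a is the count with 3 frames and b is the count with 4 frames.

7, 5

3 frames: F F F F . F . . F F → 7 faults.
4 frames: F F F F . . . . F . → 5 faults.
5 < 7: adding a frame reduced faults, as is typical.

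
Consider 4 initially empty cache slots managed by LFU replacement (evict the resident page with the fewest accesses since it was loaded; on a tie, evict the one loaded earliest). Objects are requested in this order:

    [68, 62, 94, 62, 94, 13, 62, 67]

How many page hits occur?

3

68 → miss, frames [68]
62 → miss, frames [68, 62]
94 → miss, frames [68, 62, 94]
62 → hit
94 → hit
13 → miss, frames [68, 62, 94, 13]
62 → hit
67 → miss, evict 68, frames [62, 94, 13, 67]
Hits: 3.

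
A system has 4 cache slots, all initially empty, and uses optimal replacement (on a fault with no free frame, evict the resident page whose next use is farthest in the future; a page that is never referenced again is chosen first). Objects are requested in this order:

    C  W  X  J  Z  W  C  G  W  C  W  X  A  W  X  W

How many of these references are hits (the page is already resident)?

C -> fault, frames [C]
W -> fault, frames [C, W]
X -> fault, frames [C, W, X]
J -> fault, frames [C, W, X, J]
Z -> fault, evict J, frames [C, W, X, Z]
W -> hit
C -> hit
G -> fault, evict Z, frames [C, W, X, G]
W -> hit
C -> hit
W -> hit
X -> hit
A -> fault, evict G, frames [C, W, X, A]
W -> hit
X -> hit
W -> hit
Hits: 9.

9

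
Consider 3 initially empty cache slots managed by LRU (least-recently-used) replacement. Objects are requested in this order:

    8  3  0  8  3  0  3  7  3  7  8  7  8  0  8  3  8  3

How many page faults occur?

8 -> miss, frames (8)
3 -> miss, frames (8 3)
0 -> miss, frames (8 3 0)
8 -> hit
3 -> hit
0 -> hit
3 -> hit
7 -> miss, evict 8, frames (0 3 7)
3 -> hit
7 -> hit
8 -> miss, evict 0, frames (3 7 8)
7 -> hit
8 -> hit
0 -> miss, evict 3, frames (7 8 0)
8 -> hit
3 -> miss, evict 7, frames (0 8 3)
8 -> hit
3 -> hit
Page faults: 7.

7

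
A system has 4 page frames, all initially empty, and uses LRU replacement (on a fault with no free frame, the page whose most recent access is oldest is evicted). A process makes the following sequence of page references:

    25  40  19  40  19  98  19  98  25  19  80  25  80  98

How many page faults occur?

5

25: fault, frames [25]
40: fault, frames [25, 40]
19: fault, frames [25, 40, 19]
40: hit
19: hit
98: fault, frames [25, 40, 19, 98]
19: hit
98: hit
25: hit
19: hit
80: fault, evict 40, frames [98, 25, 19, 80]
25: hit
80: hit
98: hit
Page faults: 5.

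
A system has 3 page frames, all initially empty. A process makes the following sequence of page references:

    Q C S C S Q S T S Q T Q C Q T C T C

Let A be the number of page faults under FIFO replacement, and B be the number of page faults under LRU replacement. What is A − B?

1

Under FIFO: F F F . . . . F . F . . F . . . . . → 6 faults.
Under LRU: F F F . . . . F . . . . F . . . . . → 5 faults.
A − B = 6 − 5 = 1.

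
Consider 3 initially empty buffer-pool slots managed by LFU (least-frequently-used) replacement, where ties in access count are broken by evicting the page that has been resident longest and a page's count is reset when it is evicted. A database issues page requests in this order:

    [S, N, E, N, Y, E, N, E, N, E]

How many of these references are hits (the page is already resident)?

6

S: fault, frames (S)
N: fault, frames (S N)
E: fault, frames (S N E)
N: hit
Y: fault, evict S, frames (N E Y)
E: hit
N: hit
E: hit
N: hit
E: hit
Hits: 6.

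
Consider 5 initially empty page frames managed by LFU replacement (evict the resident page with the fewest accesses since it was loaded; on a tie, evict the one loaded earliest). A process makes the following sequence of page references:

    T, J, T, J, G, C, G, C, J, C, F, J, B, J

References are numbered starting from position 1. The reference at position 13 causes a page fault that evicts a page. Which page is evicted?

F

pos 1: T → miss, frames (T)
pos 2: J → miss, frames (T J)
pos 3: T → hit
pos 4: J → hit
pos 5: G → miss, frames (T J G)
pos 6: C → miss, frames (T J G C)
pos 7: G → hit
pos 8: C → hit
pos 9: J → hit
pos 10: C → hit
pos 11: F → miss, frames (T J G C F)
pos 12: J → hit
pos 13: B → miss, evict F, frames (T J G C B)
At position 13, page F is evicted.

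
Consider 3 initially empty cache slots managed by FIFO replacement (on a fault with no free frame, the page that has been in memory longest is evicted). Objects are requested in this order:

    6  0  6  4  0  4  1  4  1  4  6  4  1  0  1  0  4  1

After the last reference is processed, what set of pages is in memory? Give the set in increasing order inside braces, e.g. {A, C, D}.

6 -> miss, frames {6}
0 -> miss, frames {6,0}
6 -> hit
4 -> miss, frames {6,0,4}
0 -> hit
4 -> hit
1 -> miss, evict 6, frames {0,4,1}
4 -> hit
1 -> hit
4 -> hit
6 -> miss, evict 0, frames {4,1,6}
4 -> hit
1 -> hit
0 -> miss, evict 4, frames {1,6,0}
1 -> hit
0 -> hit
4 -> miss, evict 1, frames {6,0,4}
1 -> miss, evict 6, frames {0,4,1}

{0, 1, 4}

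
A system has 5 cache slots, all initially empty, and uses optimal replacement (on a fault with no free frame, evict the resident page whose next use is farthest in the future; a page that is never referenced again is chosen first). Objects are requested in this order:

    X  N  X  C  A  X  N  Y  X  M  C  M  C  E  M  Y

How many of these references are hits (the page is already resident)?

9

X: fault, frames {X}
N: fault, frames {X,N}
X: hit
C: fault, frames {X,N,C}
A: fault, frames {X,N,C,A}
X: hit
N: hit
Y: fault, frames {X,N,C,A,Y}
X: hit
M: fault, evict A, frames {X,N,C,Y,M}
C: hit
M: hit
C: hit
E: fault, evict C, frames {X,N,Y,M,E}
M: hit
Y: hit
Hits: 9.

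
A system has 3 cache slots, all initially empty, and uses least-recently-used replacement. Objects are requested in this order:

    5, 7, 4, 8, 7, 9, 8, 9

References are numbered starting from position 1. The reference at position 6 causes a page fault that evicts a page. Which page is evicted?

4

pos 1: 5 → fault, frames {5}
pos 2: 7 → fault, frames {5,7}
pos 3: 4 → fault, frames {5,7,4}
pos 4: 8 → fault, evict 5, frames {7,4,8}
pos 5: 7 → hit
pos 6: 9 → fault, evict 4, frames {8,7,9}
At position 6, page 4 is evicted.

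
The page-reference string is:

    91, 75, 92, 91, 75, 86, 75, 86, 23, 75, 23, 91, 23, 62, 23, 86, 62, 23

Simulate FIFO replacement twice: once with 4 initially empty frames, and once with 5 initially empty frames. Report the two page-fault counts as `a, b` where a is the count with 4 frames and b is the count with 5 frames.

4 frames: F F F . . F . . F . . F . F . . . . → 7 faults.
5 frames: F F F . . F . . F . . . . F . . . . → 6 faults.
6 < 7: adding a frame reduced faults, as is typical.

7, 6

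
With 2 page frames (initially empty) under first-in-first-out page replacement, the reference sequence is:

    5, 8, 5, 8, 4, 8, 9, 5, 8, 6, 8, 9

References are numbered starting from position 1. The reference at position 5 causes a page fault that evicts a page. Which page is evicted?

pos 1: 5 → miss, frames (5)
pos 2: 8 → miss, frames (5 8)
pos 3: 5 → hit
pos 4: 8 → hit
pos 5: 4 → miss, evict 5, frames (8 4)
At position 5, page 5 is evicted.

5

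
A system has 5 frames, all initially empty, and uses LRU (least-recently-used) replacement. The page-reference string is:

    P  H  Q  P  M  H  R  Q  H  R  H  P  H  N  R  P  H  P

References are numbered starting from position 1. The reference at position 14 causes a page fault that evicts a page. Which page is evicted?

M

pos 1: P: miss, frames [P]
pos 2: H: miss, frames [P, H]
pos 3: Q: miss, frames [P, H, Q]
pos 4: P: hit
pos 5: M: miss, frames [H, Q, P, M]
pos 6: H: hit
pos 7: R: miss, frames [Q, P, M, H, R]
pos 8: Q: hit
pos 9: H: hit
pos 10: R: hit
pos 11: H: hit
pos 12: P: hit
pos 13: H: hit
pos 14: N: miss, evict M, frames [Q, R, P, H, N]
At position 14, page M is evicted.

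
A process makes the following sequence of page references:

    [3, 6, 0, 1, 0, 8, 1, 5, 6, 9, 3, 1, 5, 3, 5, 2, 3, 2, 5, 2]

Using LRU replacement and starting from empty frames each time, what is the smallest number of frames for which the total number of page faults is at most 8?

7

f=1: 20 faults
f=2: 16 faults
f=3: 12 faults
f=4: 12 faults
f=5: 9 faults
f=6: 9 faults
f=7: 8 faults
f=8: 8 faults
Smallest f with faults ≤ 8 is 7.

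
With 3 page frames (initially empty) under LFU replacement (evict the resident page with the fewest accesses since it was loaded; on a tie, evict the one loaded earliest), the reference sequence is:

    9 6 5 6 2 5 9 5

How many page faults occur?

5

9 -> miss, frames (9)
6 -> miss, frames (9 6)
5 -> miss, frames (9 6 5)
6 -> hit
2 -> miss, evict 9, frames (6 5 2)
5 -> hit
9 -> miss, evict 2, frames (6 5 9)
5 -> hit
Page faults: 5.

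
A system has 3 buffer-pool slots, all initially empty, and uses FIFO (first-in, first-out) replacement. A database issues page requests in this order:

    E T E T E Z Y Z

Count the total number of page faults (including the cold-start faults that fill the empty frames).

E: fault, frames [E]
T: fault, frames [E, T]
E: hit
T: hit
E: hit
Z: fault, frames [E, T, Z]
Y: fault, evict E, frames [T, Z, Y]
Z: hit
Page faults: 4.

4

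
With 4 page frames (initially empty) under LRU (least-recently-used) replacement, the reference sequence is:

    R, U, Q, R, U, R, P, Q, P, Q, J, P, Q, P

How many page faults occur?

5

R: fault, frames (R)
U: fault, frames (R U)
Q: fault, frames (R U Q)
R: hit
U: hit
R: hit
P: fault, frames (Q U R P)
Q: hit
P: hit
Q: hit
J: fault, evict U, frames (R P Q J)
P: hit
Q: hit
P: hit
Page faults: 5.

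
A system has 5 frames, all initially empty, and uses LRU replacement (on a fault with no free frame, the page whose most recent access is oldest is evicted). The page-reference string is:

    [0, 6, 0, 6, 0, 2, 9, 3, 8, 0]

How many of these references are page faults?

0: fault, frames {0}
6: fault, frames {0,6}
0: hit
6: hit
0: hit
2: fault, frames {6,0,2}
9: fault, frames {6,0,2,9}
3: fault, frames {6,0,2,9,3}
8: fault, evict 6, frames {0,2,9,3,8}
0: hit
Page faults: 6.

6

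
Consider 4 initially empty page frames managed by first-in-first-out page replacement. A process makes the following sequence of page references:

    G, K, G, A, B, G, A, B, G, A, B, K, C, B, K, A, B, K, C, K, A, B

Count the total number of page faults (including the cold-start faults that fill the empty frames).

G -> miss, frames (G)
K -> miss, frames (G K)
G -> hit
A -> miss, frames (G K A)
B -> miss, frames (G K A B)
G -> hit
A -> hit
B -> hit
G -> hit
A -> hit
B -> hit
K -> hit
C -> miss, evict G, frames (K A B C)
B -> hit
K -> hit
A -> hit
B -> hit
K -> hit
C -> hit
K -> hit
A -> hit
B -> hit
Page faults: 5.

5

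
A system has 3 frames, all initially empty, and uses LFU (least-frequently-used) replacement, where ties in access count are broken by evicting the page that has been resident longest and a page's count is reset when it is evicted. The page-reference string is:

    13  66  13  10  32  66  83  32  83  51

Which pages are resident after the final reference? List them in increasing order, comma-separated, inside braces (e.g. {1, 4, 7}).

{13, 51, 83}

13: miss, frames [13]
66: miss, frames [13, 66]
13: hit
10: miss, frames [13, 66, 10]
32: miss, evict 66, frames [13, 10, 32]
66: miss, evict 10, frames [13, 32, 66]
83: miss, evict 32, frames [13, 66, 83]
32: miss, evict 66, frames [13, 83, 32]
83: hit
51: miss, evict 32, frames [13, 83, 51]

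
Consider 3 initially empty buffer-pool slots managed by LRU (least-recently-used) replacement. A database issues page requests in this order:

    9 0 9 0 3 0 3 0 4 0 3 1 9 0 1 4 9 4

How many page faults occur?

9

9: fault, frames {9}
0: fault, frames {9,0}
9: hit
0: hit
3: fault, frames {9,0,3}
0: hit
3: hit
0: hit
4: fault, evict 9, frames {3,0,4}
0: hit
3: hit
1: fault, evict 4, frames {0,3,1}
9: fault, evict 0, frames {3,1,9}
0: fault, evict 3, frames {1,9,0}
1: hit
4: fault, evict 9, frames {0,1,4}
9: fault, evict 0, frames {1,4,9}
4: hit
Page faults: 9.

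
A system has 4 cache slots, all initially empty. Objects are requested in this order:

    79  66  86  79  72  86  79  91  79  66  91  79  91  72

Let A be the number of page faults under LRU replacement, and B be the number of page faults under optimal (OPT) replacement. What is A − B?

2

Under LRU: F F F . F . . F . F . . . F → 7 faults.
Under OPT: F F F . F . . F . . . . . . → 5 faults.
A − B = 7 − 5 = 2.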